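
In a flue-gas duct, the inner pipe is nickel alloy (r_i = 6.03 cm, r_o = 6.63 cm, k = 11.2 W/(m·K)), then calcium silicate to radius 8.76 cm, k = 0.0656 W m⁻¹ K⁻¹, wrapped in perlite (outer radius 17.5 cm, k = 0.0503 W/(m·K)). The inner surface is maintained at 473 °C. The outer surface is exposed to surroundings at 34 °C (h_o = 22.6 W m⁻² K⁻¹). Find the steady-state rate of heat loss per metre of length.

Series thermal resistances, inner to outer:
  R'_nickel alloy = ln(0.0663/0.0603)/(2πk) = 0.09486/(2π·11.2) = 0.001348 m·K/W
  R'_calcium silicate = ln(0.0876/0.0663)/(2πk) = 0.2786/(2π·0.0656) = 0.6759 m·K/W
  R'_perlite = ln(0.175/0.0876)/(2πk) = 0.6920/(2π·0.0503) = 2.190 m·K/W
  R'_conv,out = 1/(2πr h) = 1/(2π·0.175·22.6) = 0.04024 m·K/W
ΣR = 0.001348 + 0.6759 + 2.190 + 0.04024 = 2.907 m·K/W
Q' = ΔT/ΣR = (473 °C − 34 °C)/2.907 = 151 W/m

Q' = 151 W/m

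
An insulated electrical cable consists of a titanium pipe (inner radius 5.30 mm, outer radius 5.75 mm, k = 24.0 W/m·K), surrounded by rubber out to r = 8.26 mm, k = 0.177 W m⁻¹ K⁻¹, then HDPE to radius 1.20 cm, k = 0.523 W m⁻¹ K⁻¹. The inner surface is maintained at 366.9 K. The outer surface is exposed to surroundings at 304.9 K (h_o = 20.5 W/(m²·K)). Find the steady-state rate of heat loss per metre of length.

Series thermal resistances, inner to outer:
  R'_titanium = ln(0.00575/0.00530)/(2πk) = 0.08149/(2π·24.0) = 5.404×10^-4 m·K/W
  R'_rubber = ln(0.00826/0.00575)/(2πk) = 0.3622/(2π·0.177) = 0.3257 m·K/W
  R'_HDPE = ln(0.0120/0.00826)/(2πk) = 0.3735/(2π·0.523) = 0.1137 m·K/W
  R'_conv,out = 1/(2πr h) = 1/(2π·0.0120·20.5) = 0.6470 m·K/W
ΣR = 5.404×10^-4 + 0.3257 + 0.1137 + 0.6470 = 1.087 m·K/W
Q' = ΔT/ΣR = (366.9 K − 304.9 K)/1.087 = 57.0 W/m

Q' = 57.0 W/m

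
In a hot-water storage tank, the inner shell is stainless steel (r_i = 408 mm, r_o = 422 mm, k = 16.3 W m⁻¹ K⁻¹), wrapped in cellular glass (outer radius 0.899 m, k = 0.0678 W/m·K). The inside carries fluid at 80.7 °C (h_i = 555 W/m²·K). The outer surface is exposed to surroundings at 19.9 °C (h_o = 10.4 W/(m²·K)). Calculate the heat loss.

Q = 40.9 W

Resistance network (inner→outer):
  R_conv,in = 1/(4πr²h) = 1/(4π·0.408²·555) = 8.613×10^-4 K/W
  R_stainless steel = (1/0.408 − 1/0.422)/(4πk) = 0.08131/(4π·16.3) = 3.970×10^-4 K/W
  R_cellular glass = (1/0.422 − 1/0.899)/(4πk) = 1.257/(4π·0.0678) = 1.476 K/W
  R_conv,out = 1/(4πr²h) = 1/(4π·0.899²·10.4) = 0.009468 K/W
ΣR = 8.613×10^-4 + 3.970×10^-4 + 1.476 + 0.009468 = 1.487 K/W
Q = ΔT/ΣR = (80.7 °C − 19.9 °C)/1.487 = 40.9 W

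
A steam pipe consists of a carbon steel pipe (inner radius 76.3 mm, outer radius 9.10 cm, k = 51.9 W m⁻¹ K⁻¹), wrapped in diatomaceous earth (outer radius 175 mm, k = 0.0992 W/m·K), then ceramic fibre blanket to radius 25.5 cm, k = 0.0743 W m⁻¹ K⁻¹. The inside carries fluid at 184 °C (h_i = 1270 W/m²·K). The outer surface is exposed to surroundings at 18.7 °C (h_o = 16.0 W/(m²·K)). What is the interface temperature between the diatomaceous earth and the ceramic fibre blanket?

Resistance network (inner→outer):
  R'_conv,in = 1/(2πr h) = 1/(2π·0.0763·1270) = 0.001642 m·K/W
  R'_carbon steel = ln(0.0910/0.0763)/(2πk) = 0.1762/(2π·51.9) = 5.403×10^-4 m·K/W
  R'_diatomaceous earth = ln(0.175/0.0910)/(2πk) = 0.6539/(2π·0.0992) = 1.049 m·K/W
  R'_ceramic fibre blanket = ln(0.255/0.175)/(2πk) = 0.3765/(2π·0.0743) = 0.8064 m·K/W
  R'_conv,out = 1/(2πr h) = 1/(2π·0.255·16.0) = 0.03901 m·K/W
ΣR = 0.001642 + 5.403×10^-4 + 1.049 + 0.8064 + 0.03901 = 1.897 m·K/W
Q' = ΔT/ΣR = (184 °C − 18.7 °C)/1.897 = 87.14 W/m
From the inner boundary to the diatomaceous earth/ceramic fibre blanket interface, ΣR_partial = 1.051 m·K/W.
T_interface = T_in − Q'·ΣR_partial = 184 °C − (87.14)(1.051) = 92.4 °C

T = 92.4 °C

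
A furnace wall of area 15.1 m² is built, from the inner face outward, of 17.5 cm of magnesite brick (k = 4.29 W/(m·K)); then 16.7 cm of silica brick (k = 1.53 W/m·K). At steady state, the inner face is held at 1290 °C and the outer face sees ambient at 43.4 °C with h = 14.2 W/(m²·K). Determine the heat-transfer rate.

Resistance network (inner→outer):
  R_magnesite brick = L/(kA) = 0.175/(4.29·15.1) = 0.002701 K/W
  R_silica brick = L/(kA) = 0.167/(1.53·15.1) = 0.007228 K/W
  R_conv,out = 1/(hA) = 1/(14.2·15.1) = 0.004664 K/W
ΣR = 0.002701 + 0.007228 + 0.004664 = 0.01459 K/W
Q = ΔT/ΣR = (1290 °C − 43.4 °C)/0.01459 = 85400 W

Q = 85400 W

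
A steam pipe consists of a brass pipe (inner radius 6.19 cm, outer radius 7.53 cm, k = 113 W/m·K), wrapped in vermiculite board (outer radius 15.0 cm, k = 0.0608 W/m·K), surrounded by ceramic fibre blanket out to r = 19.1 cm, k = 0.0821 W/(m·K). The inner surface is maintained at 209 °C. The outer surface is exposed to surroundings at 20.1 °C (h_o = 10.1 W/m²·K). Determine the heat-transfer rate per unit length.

Q' = 80.2 W/m

Resistance network (inner→outer):
  R'_brass = ln(0.0753/0.0619)/(2πk) = 0.1960/(2π·113) = 2.760×10^-4 m·K/W
  R'_vermiculite board = ln(0.150/0.0753)/(2πk) = 0.6892/(2π·0.0608) = 1.804 m·K/W
  R'_ceramic fibre blanket = ln(0.191/0.150)/(2πk) = 0.2416/(2π·0.0821) = 0.4684 m·K/W
  R'_conv,out = 1/(2πr h) = 1/(2π·0.191·10.1) = 0.08250 m·K/W
ΣR = 2.760×10^-4 + 1.804 + 0.4684 + 0.08250 = 2.355 m·K/W
Q' = ΔT/ΣR = (209 °C − 20.1 °C)/2.355 = 80.2 W/m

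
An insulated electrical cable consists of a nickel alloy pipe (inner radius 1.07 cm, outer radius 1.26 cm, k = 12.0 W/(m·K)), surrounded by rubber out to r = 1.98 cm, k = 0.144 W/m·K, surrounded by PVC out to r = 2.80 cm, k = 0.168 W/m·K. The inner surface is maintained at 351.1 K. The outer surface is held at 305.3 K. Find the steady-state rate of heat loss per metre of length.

Q' = 55.2 W/m

Treat each layer as a resistance in series:
  R'_nickel alloy = ln(0.0126/0.0107)/(2πk) = 0.1635/(2π·12.0) = 0.002168 m·K/W
  R'_rubber = ln(0.0198/0.0126)/(2πk) = 0.4520/(2π·0.144) = 0.4996 m·K/W
  R'_PVC = ln(0.0280/0.0198)/(2πk) = 0.3465/(2π·0.168) = 0.3283 m·K/W
ΣR = 0.002168 + 0.4996 + 0.3283 = 0.8301 m·K/W
Q' = ΔT/ΣR = (351.1 K − 305.3 K)/0.8301 = 55.2 W/m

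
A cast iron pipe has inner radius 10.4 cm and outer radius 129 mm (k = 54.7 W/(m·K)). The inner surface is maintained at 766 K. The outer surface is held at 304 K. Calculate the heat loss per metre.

Q' = 7.37×10^5 W/m

Q' = 2πk·ΔT/ln(r₂/r₁) = 2π × 54.7 × 462 / ln(0.129/0.104) = 7.37×10^5 W/m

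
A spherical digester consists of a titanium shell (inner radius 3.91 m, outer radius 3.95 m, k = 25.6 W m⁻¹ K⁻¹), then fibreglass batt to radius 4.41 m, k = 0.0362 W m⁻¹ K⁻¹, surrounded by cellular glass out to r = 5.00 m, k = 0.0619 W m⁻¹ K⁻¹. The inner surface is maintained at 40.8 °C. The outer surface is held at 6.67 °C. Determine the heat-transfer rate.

Q = 369 W

Series thermal resistances, inner to outer:
  R_titanium = (1/3.91 − 1/3.95)/(4πk) = 0.002590/(4π·25.6) = 8.051×10^-6 K/W
  R_fibreglass batt = (1/3.95 − 1/4.41)/(4πk) = 0.02641/(4π·0.0362) = 0.05805 K/W
  R_cellular glass = (1/4.41 − 1/5.00)/(4πk) = 0.02676/(4π·0.0619) = 0.03440 K/W
ΣR = 8.051×10^-6 + 0.05805 + 0.03440 = 0.09246 K/W
Q = ΔT/ΣR = (40.8 °C − 6.67 °C)/0.09246 = 369 W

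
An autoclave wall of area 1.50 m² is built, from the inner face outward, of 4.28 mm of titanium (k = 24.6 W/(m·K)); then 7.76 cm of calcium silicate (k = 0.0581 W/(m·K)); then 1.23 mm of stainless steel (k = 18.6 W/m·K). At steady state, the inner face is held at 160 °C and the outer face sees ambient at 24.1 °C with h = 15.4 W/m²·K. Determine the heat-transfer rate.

Q = 146 W

Treat each layer as a resistance in series:
  R_titanium = L/(kA) = 0.00428/(24.6·1.50) = 1.160×10^-4 K/W
  R_calcium silicate = L/(kA) = 0.0776/(0.0581·1.50) = 0.8904 K/W
  R_stainless steel = L/(kA) = 0.00123/(18.6·1.50) = 4.409×10^-5 K/W
  R_conv,out = 1/(hA) = 1/(15.4·1.50) = 0.04329 K/W
ΣR = 1.160×10^-4 + 0.8904 + 4.409×10^-5 + 0.04329 = 0.9339 K/W
Q = ΔT/ΣR = (160 °C − 24.1 °C)/0.9339 = 146 W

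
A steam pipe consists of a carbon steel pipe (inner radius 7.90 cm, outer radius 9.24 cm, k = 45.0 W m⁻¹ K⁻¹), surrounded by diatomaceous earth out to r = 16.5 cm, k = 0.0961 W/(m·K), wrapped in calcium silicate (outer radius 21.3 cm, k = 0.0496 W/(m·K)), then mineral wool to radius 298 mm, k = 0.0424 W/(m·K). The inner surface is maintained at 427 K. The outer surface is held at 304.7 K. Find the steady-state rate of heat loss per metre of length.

Q' = 40.2 W/m

Treat each layer as a resistance in series:
  R'_carbon steel = ln(0.0924/0.0790)/(2πk) = 0.1567/(2π·45.0) = 5.541×10^-4 m·K/W
  R'_diatomaceous earth = ln(0.165/0.0924)/(2πk) = 0.5798/(2π·0.0961) = 0.9603 m·K/W
  R'_calcium silicate = ln(0.213/0.165)/(2πk) = 0.2553/(2π·0.0496) = 0.8193 m·K/W
  R'_mineral wool = ln(0.298/0.213)/(2πk) = 0.3358/(2π·0.0424) = 1.260 m·K/W
ΣR = 5.541×10^-4 + 0.9603 + 0.8193 + 1.260 = 3.040 m·K/W
Q' = ΔT/ΣR = (427 K − 304.7 K)/3.040 = 40.2 W/m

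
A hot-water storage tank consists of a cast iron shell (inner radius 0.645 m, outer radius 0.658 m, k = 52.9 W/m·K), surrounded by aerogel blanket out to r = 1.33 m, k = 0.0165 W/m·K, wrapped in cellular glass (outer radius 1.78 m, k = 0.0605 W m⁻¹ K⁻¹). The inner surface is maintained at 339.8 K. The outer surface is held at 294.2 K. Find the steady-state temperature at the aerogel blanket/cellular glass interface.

T = 297.1 K

Series thermal resistances, inner to outer:
  R_cast iron = (1/0.645 − 1/0.658)/(4πk) = 0.03063/(4π·52.9) = 4.608×10^-5 K/W
  R_aerogel blanket = (1/0.658 − 1/1.33)/(4πk) = 0.7679/(4π·0.0165) = 3.703 K/W
  R_cellular glass = (1/1.33 − 1/1.78)/(4πk) = 0.1901/(4π·0.0605) = 0.2500 K/W
ΣR = 4.608×10^-5 + 3.703 + 0.2500 = 3.953 K/W
Q = ΔT/ΣR = (339.8 K − 294.2 K)/3.953 = 11.54 W
From the inner boundary to the aerogel blanket/cellular glass interface, ΣR_partial = 3.703 K/W.
T_interface = T_in − Q·ΣR_partial = 339.8 K − (11.54)(3.703) = 297.1 K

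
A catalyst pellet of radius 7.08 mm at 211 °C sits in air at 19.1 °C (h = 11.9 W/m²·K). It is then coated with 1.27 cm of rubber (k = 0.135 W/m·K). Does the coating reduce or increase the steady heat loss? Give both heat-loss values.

Critical radius for a sphere: r_cr = 2k/h = 0.0227 m = 2.27 cm.
Outer radius after coating: r₂ = 0.00708 + 0.0127 = 0.01978 m.
Since r₁ < r_cr and r₂ ≤ r_cr, the coating moves toward the maximum at r_cr — heat loss rises.
Bare: R = 1/(4πr₁²h) = 133.4 K/W; Q = 191.9/133.4 = 1.44 W.
Coated: R = R_cond + R_conv = 70.55 K/W; Q = 191.9/70.55 = 2.72 W.

increases: 1.44 → 2.72 W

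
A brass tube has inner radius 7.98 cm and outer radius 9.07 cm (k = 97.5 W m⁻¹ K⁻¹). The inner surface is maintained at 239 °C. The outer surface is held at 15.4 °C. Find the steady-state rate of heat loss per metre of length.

Q' = 2πk·ΔT/ln(r₂/r₁) = 2π × 97.5 × 223.6 / ln(0.0907/0.0798) = 1.07×10^6 W/m

Q' = 1.07×10^6 W/m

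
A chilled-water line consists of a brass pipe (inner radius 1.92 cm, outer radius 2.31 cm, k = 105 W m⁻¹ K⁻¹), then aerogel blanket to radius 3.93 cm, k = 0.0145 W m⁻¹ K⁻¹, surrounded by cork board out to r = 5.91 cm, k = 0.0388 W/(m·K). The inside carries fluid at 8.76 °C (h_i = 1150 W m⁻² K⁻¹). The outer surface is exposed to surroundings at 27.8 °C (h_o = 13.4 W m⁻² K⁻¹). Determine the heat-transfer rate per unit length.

Series thermal resistances, inner to outer:
  R'_conv,in = 1/(2πr h) = 1/(2π·0.0192·1150) = 0.007208 m·K/W
  R'_brass = ln(0.0231/0.0192)/(2πk) = 0.1849/(2π·105) = 2.803×10^-4 m·K/W
  R'_aerogel blanket = ln(0.0393/0.0231)/(2πk) = 0.5314/(2π·0.0145) = 5.833 m·K/W
  R'_cork board = ln(0.0591/0.0393)/(2πk) = 0.4080/(2π·0.0388) = 1.674 m·K/W
  R'_conv,out = 1/(2πr h) = 1/(2π·0.0591·13.4) = 0.2010 m·K/W
ΣR = 0.007208 + 2.803×10^-4 + 5.833 + 1.674 + 0.2010 = 7.715 m·K/W
Q' = ΔT/ΣR = (8.76 °C − 27.8 °C)/7.715 = -2.47 W/m
(Negative Q' ⇒ heat flows inward; heat gain = 2.47 W/m.)

Q' = 2.47 W/m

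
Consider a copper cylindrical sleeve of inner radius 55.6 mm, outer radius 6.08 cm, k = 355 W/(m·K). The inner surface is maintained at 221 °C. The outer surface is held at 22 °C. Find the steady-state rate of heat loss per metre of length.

Q' = 4.96×10^6 W/m

Q' = 2πk·ΔT/ln(r₂/r₁) = 2π × 355 × 199 / ln(0.0608/0.0556) = 4.96×10^6 W/m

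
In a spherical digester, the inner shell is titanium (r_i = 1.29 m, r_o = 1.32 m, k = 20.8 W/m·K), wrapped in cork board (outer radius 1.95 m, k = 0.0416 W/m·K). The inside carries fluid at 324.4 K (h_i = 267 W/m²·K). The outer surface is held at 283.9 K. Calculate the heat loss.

Q = 86.5 W

Resistance network (inner→outer):
  R_conv,in = 1/(4πr²h) = 1/(4π·1.29²·267) = 1.791×10^-4 K/W
  R_titanium = (1/1.29 − 1/1.32)/(4πk) = 0.01762/(4π·20.8) = 6.740×10^-5 K/W
  R_cork board = (1/1.32 − 1/1.95)/(4πk) = 0.2448/(4π·0.0416) = 0.4682 K/W
ΣR = 1.791×10^-4 + 6.740×10^-5 + 0.4682 = 0.4684 K/W
Q = ΔT/ΣR = (324.4 K − 283.9 K)/0.4684 = 86.5 W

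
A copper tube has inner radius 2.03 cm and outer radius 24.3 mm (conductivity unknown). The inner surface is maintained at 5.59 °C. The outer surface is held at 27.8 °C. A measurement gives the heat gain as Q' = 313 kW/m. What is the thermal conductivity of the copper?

k = 403 W/m·K

ΣR = ΔT/Q' = |5.59 − 27.8|/3.13×10^5 = 7.096×10^-5 m·K/W
ln(r₂/r₁)/(2πk) = 7.096×10^-5 ⇒ k = 0.1799/(2π·7.096×10^-5) = 403 W/m·K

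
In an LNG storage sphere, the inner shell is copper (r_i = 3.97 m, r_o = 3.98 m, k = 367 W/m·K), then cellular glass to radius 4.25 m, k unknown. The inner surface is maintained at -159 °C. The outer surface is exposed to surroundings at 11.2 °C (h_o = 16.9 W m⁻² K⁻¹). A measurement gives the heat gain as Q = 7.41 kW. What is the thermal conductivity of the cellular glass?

k = 0.0559 W/m·K

ΣR = ΔT/Q = |-159 − 11.2|/7410 = 0.02297 K/W
Known resistances:
  R_copper = (1/3.97 − 1/3.98)/(4πk) = 6.329×10^-4/(4π·367) = 1.372×10^-7 K/W
  R_conv,out = 1/(4πr²h) = 1/(4π·4.25²·16.9) = 2.607×10^-4 K/W
R_cellular glass = ΣR − ΣR_known = 0.02297 − 2.608×10^-4 = 0.02271 K/W
(1/r₁−1/r₂)/(4πk) = 0.02271 ⇒ k = 0.01596/(4π·0.02271) = 0.0559 W/m·K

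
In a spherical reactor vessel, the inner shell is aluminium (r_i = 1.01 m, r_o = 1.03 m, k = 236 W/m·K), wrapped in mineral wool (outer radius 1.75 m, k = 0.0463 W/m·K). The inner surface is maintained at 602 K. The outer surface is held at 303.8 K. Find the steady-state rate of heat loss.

Q = 434 W

Treat each layer as a resistance in series:
  R_aluminium = (1/1.01 − 1/1.03)/(4πk) = 0.01923/(4π·236) = 6.483×10^-6 K/W
  R_mineral wool = (1/1.03 − 1/1.75)/(4πk) = 0.3994/(4π·0.0463) = 0.6865 K/W
ΣR = 6.483×10^-6 + 0.6865 = 0.6865 K/W
Q = ΔT/ΣR = (602 K − 303.8 K)/0.6865 = 434 W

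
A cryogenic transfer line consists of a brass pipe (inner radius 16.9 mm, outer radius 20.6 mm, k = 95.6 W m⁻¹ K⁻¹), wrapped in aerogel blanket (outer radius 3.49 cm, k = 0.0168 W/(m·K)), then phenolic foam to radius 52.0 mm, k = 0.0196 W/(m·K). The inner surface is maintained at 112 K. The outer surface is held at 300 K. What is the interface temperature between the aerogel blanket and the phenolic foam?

T = 226.1 K

Series thermal resistances, inner to outer:
  R'_brass = ln(0.0206/0.0169)/(2πk) = 0.1980/(2π·95.6) = 3.296×10^-4 m·K/W
  R'_aerogel blanket = ln(0.0349/0.0206)/(2πk) = 0.5272/(2π·0.0168) = 4.994 m·K/W
  R'_phenolic foam = ln(0.0520/0.0349)/(2πk) = 0.3988/(2π·0.0196) = 3.238 m·K/W
ΣR = 3.296×10^-4 + 4.994 + 3.238 = 8.232 m·K/W
Q' = ΔT/ΣR = (112 K − 300 K)/8.232 = -22.84 W/m
From the inner boundary to the aerogel blanket/phenolic foam interface, ΣR_partial = 4.994 m·K/W.
T_interface = T_in − Q'·ΣR_partial = 112 K − (-22.84)(4.994) = 226.1 K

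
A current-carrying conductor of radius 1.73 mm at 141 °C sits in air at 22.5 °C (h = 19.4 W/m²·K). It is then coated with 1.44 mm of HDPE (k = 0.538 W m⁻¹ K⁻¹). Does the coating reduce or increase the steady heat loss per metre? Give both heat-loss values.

increases: 25.0 → 42.8 W/m

Critical radius for a cylinder: r_cr = k/h = 0.0277 m = 2.77 cm.
Outer radius after coating: r₂ = 0.00173 + 0.00144 = 0.00317 m.
Since r₁ < r_cr and r₂ ≤ r_cr, the coating moves toward the maximum at r_cr — heat loss rises.
Bare: R = 1/(2πr₁h) = 4.742 m·K/W; Q = 118.5/4.742 = 25.0 W/m.
Coated: R = R_cond + R_conv = 2.767 m·K/W; Q = 118.5/2.767 = 42.8 W/m.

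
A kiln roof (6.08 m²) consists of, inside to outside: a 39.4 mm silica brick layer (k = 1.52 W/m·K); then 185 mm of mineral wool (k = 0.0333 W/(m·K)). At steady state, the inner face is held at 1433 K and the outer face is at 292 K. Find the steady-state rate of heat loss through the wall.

Q = 1240 W

Series thermal resistances, inner to outer:
  R_silica brick = L/(kA) = 0.0394/(1.52·6.08) = 0.004263 K/W
  R_mineral wool = L/(kA) = 0.185/(0.0333·6.08) = 0.9137 K/W
ΣR = 0.004263 + 0.9137 = 0.9180 K/W
Q = ΔT/ΣR = (1433 K − 292 K)/0.9180 = 1240 W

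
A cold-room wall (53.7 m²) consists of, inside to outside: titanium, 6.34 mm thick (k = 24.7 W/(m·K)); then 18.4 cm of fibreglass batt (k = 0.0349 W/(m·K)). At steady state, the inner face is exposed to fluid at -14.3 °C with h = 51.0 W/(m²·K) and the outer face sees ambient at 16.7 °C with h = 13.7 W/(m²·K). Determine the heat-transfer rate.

Q = 310 W

Resistance network (inner→outer):
  R_conv,in = 1/(hA) = 1/(51.0·53.7) = 3.651×10^-4 K/W
  R_titanium = L/(kA) = 0.00634/(24.7·53.7) = 4.780×10^-6 K/W
  R_fibreglass batt = L/(kA) = 0.184/(0.0349·53.7) = 0.09818 K/W
  R_conv,out = 1/(hA) = 1/(13.7·53.7) = 0.001359 K/W
ΣR = 3.651×10^-4 + 4.780×10^-6 + 0.09818 + 0.001359 = 0.09991 K/W
Q = ΔT/ΣR = (-14.3 °C − 16.7 °C)/0.09991 = -310 W
(Negative Q ⇒ heat flows inward; heat gain = 310 W.)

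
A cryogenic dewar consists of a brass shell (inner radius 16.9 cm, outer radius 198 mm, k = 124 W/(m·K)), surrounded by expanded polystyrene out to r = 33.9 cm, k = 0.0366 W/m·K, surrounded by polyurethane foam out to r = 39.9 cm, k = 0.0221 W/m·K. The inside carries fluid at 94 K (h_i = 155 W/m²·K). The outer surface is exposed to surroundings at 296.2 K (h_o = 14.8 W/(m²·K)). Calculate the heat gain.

Resistance network (inner→outer):
  R_conv,in = 1/(4πr²h) = 1/(4π·0.169²·155) = 0.01798 K/W
  R_brass = (1/0.169 − 1/0.198)/(4πk) = 0.8667/(4π·124) = 5.562×10^-4 K/W
  R_expanded polystyrene = (1/0.198 − 1/0.339)/(4πk) = 2.101/(4π·0.0366) = 4.567 K/W
  R_polyurethane foam = (1/0.339 − 1/0.399)/(4πk) = 0.4436/(4π·0.0221) = 1.597 K/W
  R_conv,out = 1/(4πr²h) = 1/(4π·0.399²·14.8) = 0.03377 K/W
ΣR = 0.01798 + 5.562×10^-4 + 4.567 + 1.597 + 0.03377 = 6.216 K/W
Q = ΔT/ΣR = (94 K − 296.2 K)/6.216 = -32.5 W
(Negative Q ⇒ heat flows inward; heat gain = 32.5 W.)

Q = 32.5 W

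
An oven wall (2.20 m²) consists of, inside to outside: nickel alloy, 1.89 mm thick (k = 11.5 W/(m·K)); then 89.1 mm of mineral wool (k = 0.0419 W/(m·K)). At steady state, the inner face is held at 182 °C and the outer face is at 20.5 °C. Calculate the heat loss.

Treat each layer as a resistance in series:
  R_nickel alloy = L/(kA) = 0.00189/(11.5·2.20) = 7.470×10^-5 K/W
  R_mineral wool = L/(kA) = 0.0891/(0.0419·2.20) = 0.9666 K/W
ΣR = 7.470×10^-5 + 0.9666 = 0.9667 K/W
Q = ΔT/ΣR = (182 °C − 20.5 °C)/0.9667 = 167 W

Q = 167 W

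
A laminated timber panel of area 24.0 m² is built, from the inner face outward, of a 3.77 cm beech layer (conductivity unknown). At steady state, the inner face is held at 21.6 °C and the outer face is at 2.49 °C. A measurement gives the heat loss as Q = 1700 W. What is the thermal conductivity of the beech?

ΣR = ΔT/Q = |21.6 − 2.49|/1700 = 0.01124 K/W
L/(kA) = 0.01124 ⇒ k = 0.0377/(0.01124·24.0) = 0.140 W/m·K

k = 0.140 W/m·K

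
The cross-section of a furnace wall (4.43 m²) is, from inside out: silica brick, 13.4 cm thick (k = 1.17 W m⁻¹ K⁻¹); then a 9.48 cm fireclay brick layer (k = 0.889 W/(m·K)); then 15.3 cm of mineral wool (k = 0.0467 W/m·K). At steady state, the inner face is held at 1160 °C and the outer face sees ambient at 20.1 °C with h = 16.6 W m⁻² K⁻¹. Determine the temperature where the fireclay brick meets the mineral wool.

T = 1089 °C

Series thermal resistances, inner to outer:
  R_silica brick = L/(kA) = 0.134/(1.17·4.43) = 0.02585 K/W
  R_fireclay brick = L/(kA) = 0.0948/(0.889·4.43) = 0.02407 K/W
  R_mineral wool = L/(kA) = 0.153/(0.0467·4.43) = 0.7396 K/W
  R_conv,out = 1/(hA) = 1/(16.6·4.43) = 0.01360 K/W
ΣR = 0.02585 + 0.02407 + 0.7396 + 0.01360 = 0.8031 K/W
Q = ΔT/ΣR = (1160 °C − 20.1 °C)/0.8031 = 1419 W
From the inner boundary to the fireclay brick/mineral wool interface, ΣR_partial = 0.04992 K/W.
T_interface = T_in − Q·ΣR_partial = 1160 °C − (1419)(0.04992) = 1089 °C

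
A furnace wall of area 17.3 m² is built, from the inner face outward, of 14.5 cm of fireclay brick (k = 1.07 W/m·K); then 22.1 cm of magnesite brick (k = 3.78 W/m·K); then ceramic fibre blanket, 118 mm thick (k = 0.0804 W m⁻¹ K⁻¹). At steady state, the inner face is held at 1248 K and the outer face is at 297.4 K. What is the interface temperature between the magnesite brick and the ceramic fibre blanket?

T = 1137 K

Treat each layer as a resistance in series:
  R_fireclay brick = L/(kA) = 0.145/(1.07·17.3) = 0.007833 K/W
  R_magnesite brick = L/(kA) = 0.221/(3.78·17.3) = 0.003380 K/W
  R_ceramic fibre blanket = L/(kA) = 0.118/(0.0804·17.3) = 0.08484 K/W
ΣR = 0.007833 + 0.003380 + 0.08484 = 0.09605 K/W
Q = ΔT/ΣR = (1248 K − 297.4 K)/0.09605 = 9897 W
From the inner boundary to the magnesite brick/ceramic fibre blanket interface, ΣR_partial = 0.01121 K/W.
T_interface = T_in − Q·ΣR_partial = 1248 K − (9897)(0.01121) = 1137 K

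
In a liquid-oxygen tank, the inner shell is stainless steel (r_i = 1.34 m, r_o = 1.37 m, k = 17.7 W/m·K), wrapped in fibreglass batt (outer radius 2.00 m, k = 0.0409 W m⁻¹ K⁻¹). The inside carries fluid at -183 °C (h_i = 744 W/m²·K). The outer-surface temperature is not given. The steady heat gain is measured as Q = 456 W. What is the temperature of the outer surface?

Sum the resistances:
  R_conv,in = 1/(4πr²h) = 1/(4π·1.34²·744) = 5.957×10^-5 K/W
  R_stainless steel = (1/1.34 − 1/1.37)/(4πk) = 0.01634/(4π·17.7) = 7.347×10^-5 K/W
  R_fibreglass batt = (1/1.37 − 1/2.00)/(4πk) = 0.2299/(4π·0.0409) = 0.4474 K/W
ΣR = 0.4475 K/W
ΔT = Q·ΣR = 456 × 0.4475 = 204.1 K
Heat flows inward, so T_out = T_in + ΔT = -183 + 204.1 = 21.1 °C

T_out = 21.1 °C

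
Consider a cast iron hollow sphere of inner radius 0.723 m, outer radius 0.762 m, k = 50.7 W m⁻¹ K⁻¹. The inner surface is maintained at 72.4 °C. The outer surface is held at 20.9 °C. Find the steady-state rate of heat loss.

Q = 4πk·ΔT/(1/r₁ − 1/r₂) = 4π × 50.7 × 51.5 / (1/0.723 − 1/0.762) = 4.64×10^5 W

Q = 464 kW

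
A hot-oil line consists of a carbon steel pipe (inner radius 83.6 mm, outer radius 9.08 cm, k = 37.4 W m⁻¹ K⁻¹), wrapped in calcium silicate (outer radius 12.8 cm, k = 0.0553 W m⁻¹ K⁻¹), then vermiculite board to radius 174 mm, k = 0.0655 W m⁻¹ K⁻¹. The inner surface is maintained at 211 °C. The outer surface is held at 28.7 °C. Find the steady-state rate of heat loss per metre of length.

Q' = 105 W/m

Resistance network (inner→outer):
  R'_carbon steel = ln(0.0908/0.0836)/(2πk) = 0.08262/(2π·37.4) = 3.516×10^-4 m·K/W
  R'_calcium silicate = ln(0.128/0.0908)/(2πk) = 0.3434/(2π·0.0553) = 0.9882 m·K/W
  R'_vermiculite board = ln(0.174/0.128)/(2πk) = 0.3070/(2π·0.0655) = 0.7460 m·K/W
ΣR = 3.516×10^-4 + 0.9882 + 0.7460 = 1.735 m·K/W
Q' = ΔT/ΣR = (211 °C − 28.7 °C)/1.735 = 105 W/m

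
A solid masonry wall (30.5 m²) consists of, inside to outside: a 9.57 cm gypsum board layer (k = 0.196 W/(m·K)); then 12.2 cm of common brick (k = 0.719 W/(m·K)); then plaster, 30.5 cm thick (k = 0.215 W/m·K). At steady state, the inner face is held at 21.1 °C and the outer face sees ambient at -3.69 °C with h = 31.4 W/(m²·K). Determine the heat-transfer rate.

Q = 359 W

Treat each layer as a resistance in series:
  R_gypsum board = L/(kA) = 0.0957/(0.196·30.5) = 0.01601 K/W
  R_common brick = L/(kA) = 0.122/(0.719·30.5) = 0.005563 K/W
  R_plaster = L/(kA) = 0.305/(0.215·30.5) = 0.04651 K/W
  R_conv,out = 1/(hA) = 1/(31.4·30.5) = 0.001044 K/W
ΣR = 0.01601 + 0.005563 + 0.04651 + 0.001044 = 0.06913 K/W
Q = ΔT/ΣR = (21.1 °C − -3.69 °C)/0.06913 = 359 W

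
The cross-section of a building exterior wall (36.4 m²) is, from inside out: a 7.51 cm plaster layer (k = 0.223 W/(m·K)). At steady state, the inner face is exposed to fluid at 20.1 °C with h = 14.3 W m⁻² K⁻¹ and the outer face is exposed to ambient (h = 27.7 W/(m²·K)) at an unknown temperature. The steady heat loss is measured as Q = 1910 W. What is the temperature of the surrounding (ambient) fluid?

T_out = -3.13 °C

Sum the resistances:
  R_conv,in = 1/(hA) = 1/(14.3·36.4) = 0.001921 K/W
  R_plaster = L/(kA) = 0.0751/(0.223·36.4) = 0.009252 K/W
  R_conv,out = 1/(hA) = 1/(27.7·36.4) = 9.918×10^-4 K/W
ΣR = 0.01216 K/W
ΔT = Q·ΣR = 1910 × 0.01216 = 23.23 K
Heat flows outward, so T_out = T_in − ΔT = 20.1 − 23.23 = -3.13 °C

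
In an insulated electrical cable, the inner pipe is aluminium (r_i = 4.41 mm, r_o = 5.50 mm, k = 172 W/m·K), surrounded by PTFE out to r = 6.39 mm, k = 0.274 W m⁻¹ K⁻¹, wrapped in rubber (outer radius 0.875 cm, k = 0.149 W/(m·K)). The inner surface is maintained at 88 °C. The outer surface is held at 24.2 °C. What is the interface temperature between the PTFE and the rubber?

T = 74.8 °C

Resistance network (inner→outer):
  R'_aluminium = ln(0.00550/0.00441)/(2πk) = 0.2209/(2π·172) = 2.044×10^-4 m·K/W
  R'_PTFE = ln(0.00639/0.00550)/(2πk) = 0.1500/(2π·0.274) = 0.08712 m·K/W
  R'_rubber = ln(0.00875/0.00639)/(2πk) = 0.3143/(2π·0.149) = 0.3357 m·K/W
ΣR = 2.044×10^-4 + 0.08712 + 0.3357 = 0.4230 m·K/W
Q' = ΔT/ΣR = (88 °C − 24.2 °C)/0.4230 = 150.8 W/m
From the inner boundary to the PTFE/rubber interface, ΣR_partial = 0.08732 m·K/W.
T_interface = T_in − Q'·ΣR_partial = 88 °C − (150.8)(0.08732) = 74.8 °C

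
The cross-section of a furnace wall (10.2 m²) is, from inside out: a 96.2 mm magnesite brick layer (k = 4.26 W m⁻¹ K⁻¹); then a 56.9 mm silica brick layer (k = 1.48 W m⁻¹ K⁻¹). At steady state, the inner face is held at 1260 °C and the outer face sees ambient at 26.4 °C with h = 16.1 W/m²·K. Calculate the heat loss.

Q = 102 kW

Treat each layer as a resistance in series:
  R_magnesite brick = L/(kA) = 0.0962/(4.26·10.2) = 0.002214 K/W
  R_silica brick = L/(kA) = 0.0569/(1.48·10.2) = 0.003769 K/W
  R_conv,out = 1/(hA) = 1/(16.1·10.2) = 0.006089 K/W
ΣR = 0.002214 + 0.003769 + 0.006089 = 0.01207 K/W
Q = ΔT/ΣR = (1260 °C − 26.4 °C)/0.01207 = 1.02×10^5 W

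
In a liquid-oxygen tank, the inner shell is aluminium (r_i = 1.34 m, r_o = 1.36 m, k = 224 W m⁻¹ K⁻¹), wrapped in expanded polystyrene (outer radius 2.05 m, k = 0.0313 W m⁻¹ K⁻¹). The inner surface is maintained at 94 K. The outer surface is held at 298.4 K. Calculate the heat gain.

Q = 325 W

Series thermal resistances, inner to outer:
  R_aluminium = (1/1.34 − 1/1.36)/(4πk) = 0.01097/(4π·224) = 3.899×10^-6 K/W
  R_expanded polystyrene = (1/1.36 − 1/2.05)/(4πk) = 0.2475/(4π·0.0313) = 0.6292 K/W
ΣR = 3.899×10^-6 + 0.6292 = 0.6292 K/W
Q = ΔT/ΣR = (94 K − 298.4 K)/0.6292 = -325 W
(Negative Q ⇒ heat flows inward; heat gain = 325 W.)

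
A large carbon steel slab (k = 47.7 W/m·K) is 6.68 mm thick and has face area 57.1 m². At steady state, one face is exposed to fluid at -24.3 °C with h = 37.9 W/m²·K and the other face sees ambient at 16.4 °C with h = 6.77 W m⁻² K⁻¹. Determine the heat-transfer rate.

Series thermal resistances, inner to outer:
  R_conv,in = 1/(hA) = 1/(37.9·57.1) = 4.621×10^-4 K/W
  R_carbon steel = L/(kA) = 0.00668/(47.7·57.1) = 2.453×10^-6 K/W
  R_conv,out = 1/(hA) = 1/(6.77·57.1) = 0.002587 K/W
ΣR = 4.621×10^-4 + 2.453×10^-6 + 0.002587 = 0.003052 K/W
Q = ΔT/ΣR = (-24.3 °C − 16.4 °C)/0.003052 = -13300 W
(Negative Q ⇒ heat flows inward; heat gain = 13300 W.)

Q = 13.3 kW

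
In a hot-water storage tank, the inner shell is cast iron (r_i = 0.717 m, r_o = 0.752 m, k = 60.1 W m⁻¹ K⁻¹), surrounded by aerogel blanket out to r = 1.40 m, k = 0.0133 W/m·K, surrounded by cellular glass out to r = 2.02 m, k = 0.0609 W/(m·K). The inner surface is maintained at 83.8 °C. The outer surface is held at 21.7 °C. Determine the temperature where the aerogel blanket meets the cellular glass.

Treat each layer as a resistance in series:
  R_cast iron = (1/0.717 − 1/0.752)/(4πk) = 0.06491/(4π·60.1) = 8.595×10^-5 K/W
  R_aerogel blanket = (1/0.752 − 1/1.40)/(4πk) = 0.6155/(4π·0.0133) = 3.683 K/W
  R_cellular glass = (1/1.40 − 1/2.02)/(4πk) = 0.2192/(4π·0.0609) = 0.2865 K/W
ΣR = 8.595×10^-5 + 3.683 + 0.2865 = 3.970 K/W
Q = ΔT/ΣR = (83.8 °C − 21.7 °C)/3.970 = 15.64 W
From the inner boundary to the aerogel blanket/cellular glass interface, ΣR_partial = 3.683 K/W.
T_interface = T_in − Q·ΣR_partial = 83.8 °C − (15.64)(3.683) = 26.2 °C

T = 26.2 °C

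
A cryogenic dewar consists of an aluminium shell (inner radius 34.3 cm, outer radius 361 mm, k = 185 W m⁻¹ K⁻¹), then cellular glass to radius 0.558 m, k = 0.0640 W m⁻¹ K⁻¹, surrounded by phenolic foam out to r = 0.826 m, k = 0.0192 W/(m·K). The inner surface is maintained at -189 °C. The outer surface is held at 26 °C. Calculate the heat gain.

Q = 59.3 W

Treat each layer as a resistance in series:
  R_aluminium = (1/0.343 − 1/0.361)/(4πk) = 0.1454/(4π·185) = 6.253×10^-5 K/W
  R_cellular glass = (1/0.361 − 1/0.558)/(4πk) = 0.9780/(4π·0.0640) = 1.216 K/W
  R_phenolic foam = (1/0.558 − 1/0.826)/(4πk) = 0.5815/(4π·0.0192) = 2.410 K/W
ΣR = 6.253×10^-5 + 1.216 + 2.410 = 3.626 K/W
Q = ΔT/ΣR = (-189 °C − 26 °C)/3.626 = -59.3 W
(Negative Q ⇒ heat flows inward; heat gain = 59.3 W.)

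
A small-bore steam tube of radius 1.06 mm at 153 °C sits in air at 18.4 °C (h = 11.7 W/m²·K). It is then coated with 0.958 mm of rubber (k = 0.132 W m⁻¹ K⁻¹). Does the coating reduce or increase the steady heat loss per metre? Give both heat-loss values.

Critical radius for a cylinder: r_cr = k/h = 0.0113 m = 1.13 cm.
Outer radius after coating: r₂ = 0.00106 + 9.58×10^-4 = 0.002018 m.
Since r₁ < r_cr and r₂ ≤ r_cr, the coating moves toward the maximum at r_cr — heat loss rises.
Bare: R = 1/(2πr₁h) = 12.83 m·K/W; Q = 134.6/12.83 = 10.5 W/m.
Coated: R = R_cond + R_conv = 7.517 m·K/W; Q = 134.6/7.517 = 17.9 W/m.

increases: 10.5 → 17.9 W/m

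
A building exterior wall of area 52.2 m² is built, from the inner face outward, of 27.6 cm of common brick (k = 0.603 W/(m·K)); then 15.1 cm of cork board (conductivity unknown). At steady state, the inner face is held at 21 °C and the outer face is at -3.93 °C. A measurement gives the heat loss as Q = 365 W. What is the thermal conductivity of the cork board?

k = 0.0486 W/m·K

ΣR = ΔT/Q = |21 − -3.93|/365 = 0.06830 K/W
Known resistances:
  R_common brick = L/(kA) = 0.276/(0.603·52.2) = 0.008768 K/W
R_cork board = ΣR − ΣR_known = 0.06830 − 0.008768 = 0.05953 K/W
L/(kA) = 0.05953 ⇒ k = 0.151/(0.05953·52.2) = 0.0486 W/m·K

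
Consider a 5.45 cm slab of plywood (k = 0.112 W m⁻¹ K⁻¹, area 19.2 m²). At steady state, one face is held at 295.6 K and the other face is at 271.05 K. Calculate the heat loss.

Q = 969 W

Q = kA·ΔT/L = 0.112 × 19.2 × |295.6 K − 271.05 K| / 0.0545 = 969 W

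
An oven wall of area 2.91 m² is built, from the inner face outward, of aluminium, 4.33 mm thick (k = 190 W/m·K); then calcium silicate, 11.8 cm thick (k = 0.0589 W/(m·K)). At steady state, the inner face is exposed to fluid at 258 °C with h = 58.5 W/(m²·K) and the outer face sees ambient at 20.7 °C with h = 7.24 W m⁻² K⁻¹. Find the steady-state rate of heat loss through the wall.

Resistance network (inner→outer):
  R_conv,in = 1/(hA) = 1/(58.5·2.91) = 0.005874 K/W
  R_aluminium = L/(kA) = 0.00433/(190·2.91) = 7.831×10^-6 K/W
  R_calcium silicate = L/(kA) = 0.118/(0.0589·2.91) = 0.6885 K/W
  R_conv,out = 1/(hA) = 1/(7.24·2.91) = 0.04746 K/W
ΣR = 0.005874 + 7.831×10^-6 + 0.6885 + 0.04746 = 0.7418 K/W
Q = ΔT/ΣR = (258 °C − 20.7 °C)/0.7418 = 320 W

Q = 320 W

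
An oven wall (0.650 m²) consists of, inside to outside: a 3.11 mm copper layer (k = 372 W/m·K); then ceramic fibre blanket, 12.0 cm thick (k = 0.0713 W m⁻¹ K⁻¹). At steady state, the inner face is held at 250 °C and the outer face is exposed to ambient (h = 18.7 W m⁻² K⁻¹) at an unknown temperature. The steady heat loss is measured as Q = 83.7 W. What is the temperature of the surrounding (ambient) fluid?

Series resistances:
  R_copper = L/(kA) = 0.00311/(372·0.650) = 1.286×10^-5 K/W
  R_ceramic fibre blanket = L/(kA) = 0.120/(0.0713·0.650) = 2.589 K/W
  R_conv,out = 1/(hA) = 1/(18.7·0.650) = 0.08227 K/W
ΣR = 2.672 K/W
ΔT = Q·ΣR = 83.7 × 2.672 = 223.6 K
Heat flows outward, so T_out = T_in − ΔT = 250 − 223.6 = 26.4 °C

T_out = 26.4 °C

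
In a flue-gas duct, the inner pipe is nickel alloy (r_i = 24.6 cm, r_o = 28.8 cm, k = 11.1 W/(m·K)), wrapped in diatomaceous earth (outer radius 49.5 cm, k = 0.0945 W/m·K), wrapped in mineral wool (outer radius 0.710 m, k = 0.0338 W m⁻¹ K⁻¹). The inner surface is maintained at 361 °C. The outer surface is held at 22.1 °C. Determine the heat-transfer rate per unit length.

Q' = 130 W/m

Series thermal resistances, inner to outer:
  R'_nickel alloy = ln(0.288/0.246)/(2πk) = 0.1576/(2π·11.1) = 0.002260 m·K/W
  R'_diatomaceous earth = ln(0.495/0.288)/(2πk) = 0.5416/(2π·0.0945) = 0.9121 m·K/W
  R'_mineral wool = ln(0.710/0.495)/(2πk) = 0.3607/(2π·0.0338) = 1.698 m·K/W
ΣR = 0.002260 + 0.9121 + 1.698 = 2.612 m·K/W
Q' = ΔT/ΣR = (361 °C − 22.1 °C)/2.612 = 130 W/m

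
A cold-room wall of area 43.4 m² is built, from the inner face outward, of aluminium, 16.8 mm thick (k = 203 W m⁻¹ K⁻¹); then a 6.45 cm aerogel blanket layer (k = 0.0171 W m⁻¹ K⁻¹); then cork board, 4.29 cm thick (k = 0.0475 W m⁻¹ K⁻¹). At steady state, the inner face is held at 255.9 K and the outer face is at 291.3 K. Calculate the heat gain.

Treat each layer as a resistance in series:
  R_aluminium = L/(kA) = 0.0168/(203·43.4) = 1.907×10^-6 K/W
  R_aerogel blanket = L/(kA) = 0.0645/(0.0171·43.4) = 0.08691 K/W
  R_cork board = L/(kA) = 0.0429/(0.0475·43.4) = 0.02081 K/W
ΣR = 1.907×10^-6 + 0.08691 + 0.02081 = 0.1077 K/W
Q = ΔT/ΣR = (255.9 K − 291.3 K)/0.1077 = -329 W
(Negative Q ⇒ heat flows inward; heat gain = 329 W.)

Q = 329 W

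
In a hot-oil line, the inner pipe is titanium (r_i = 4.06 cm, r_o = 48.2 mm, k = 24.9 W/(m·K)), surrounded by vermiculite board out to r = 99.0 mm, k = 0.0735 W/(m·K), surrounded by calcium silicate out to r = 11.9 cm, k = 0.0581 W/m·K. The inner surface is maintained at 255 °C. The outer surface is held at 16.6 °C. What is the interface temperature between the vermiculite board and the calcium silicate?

Treat each layer as a resistance in series:
  R'_titanium = ln(0.0482/0.0406)/(2πk) = 0.1716/(2π·24.9) = 0.001097 m·K/W
  R'_vermiculite board = ln(0.0990/0.0482)/(2πk) = 0.7198/(2π·0.0735) = 1.559 m·K/W
  R'_calcium silicate = ln(0.119/0.0990)/(2πk) = 0.1840/(2π·0.0581) = 0.5040 m·K/W
ΣR = 0.001097 + 1.559 + 0.5040 = 2.064 m·K/W
Q' = ΔT/ΣR = (255 °C − 16.6 °C)/2.064 = 115.5 W/m
From the inner boundary to the vermiculite board/calcium silicate interface, ΣR_partial = 1.560 m·K/W.
T_interface = T_in − Q'·ΣR_partial = 255 °C − (115.5)(1.560) = 74.8 °C

T = 74.8 °C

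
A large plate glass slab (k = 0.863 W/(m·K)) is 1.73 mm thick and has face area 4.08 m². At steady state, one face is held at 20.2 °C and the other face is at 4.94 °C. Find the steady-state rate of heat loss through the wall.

Q = kA·ΔT/L = 0.863 × 4.08 × |20.2 °C − 4.94 °C| / 0.00173 = 31100 W

Q = 31.1 kW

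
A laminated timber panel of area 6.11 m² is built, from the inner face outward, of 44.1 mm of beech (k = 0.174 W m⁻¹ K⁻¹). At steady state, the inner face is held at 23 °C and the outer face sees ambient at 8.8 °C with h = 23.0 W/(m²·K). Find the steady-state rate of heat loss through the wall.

Q = 292 W

Treat each layer as a resistance in series:
  R_beech = L/(kA) = 0.0441/(0.174·6.11) = 0.04148 K/W
  R_conv,out = 1/(hA) = 1/(23.0·6.11) = 0.007116 K/W
ΣR = 0.04148 + 0.007116 = 0.04860 K/W
Q = ΔT/ΣR = (23 °C − 8.8 °C)/0.04860 = 292 W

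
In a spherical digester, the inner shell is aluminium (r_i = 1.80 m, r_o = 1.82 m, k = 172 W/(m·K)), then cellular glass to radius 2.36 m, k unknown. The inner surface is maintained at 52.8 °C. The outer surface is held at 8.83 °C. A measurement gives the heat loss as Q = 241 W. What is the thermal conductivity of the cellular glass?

k = 0.0548 W/m·K

ΣR = ΔT/Q = |52.8 − 8.83|/241 = 0.1824 K/W
Known resistances:
  R_aluminium = (1/1.80 − 1/1.82)/(4πk) = 0.006105/(4π·172) = 2.825×10^-6 K/W
R_cellular glass = ΣR − ΣR_known = 0.1824 − 2.825×10^-6 = 0.1824 K/W
(1/r₁−1/r₂)/(4πk) = 0.1824 ⇒ k = 0.1257/(4π·0.1824) = 0.0548 W/m·K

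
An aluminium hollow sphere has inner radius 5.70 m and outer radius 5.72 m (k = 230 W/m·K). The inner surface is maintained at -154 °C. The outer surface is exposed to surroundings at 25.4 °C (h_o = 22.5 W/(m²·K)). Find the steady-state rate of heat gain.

Series thermal resistances, inner to outer:
  R_aluminium = (1/5.70 − 1/5.72)/(4πk) = 6.134×10^-4/(4π·230) = 2.122×10^-7 K/W
  R_conv,out = 1/(4πr²h) = 1/(4π·5.72²·22.5) = 1.081×10^-4 K/W
ΣR = 2.122×10^-7 + 1.081×10^-4 = 1.083×10^-4 K/W
Q = ΔT/ΣR = (-154 °C − 25.4 °C)/1.083×10^-4 = -1.66×10^6 W
(Negative Q ⇒ heat flows inward; heat gain = 1.66×10^6 W.)

Q = 1660 kW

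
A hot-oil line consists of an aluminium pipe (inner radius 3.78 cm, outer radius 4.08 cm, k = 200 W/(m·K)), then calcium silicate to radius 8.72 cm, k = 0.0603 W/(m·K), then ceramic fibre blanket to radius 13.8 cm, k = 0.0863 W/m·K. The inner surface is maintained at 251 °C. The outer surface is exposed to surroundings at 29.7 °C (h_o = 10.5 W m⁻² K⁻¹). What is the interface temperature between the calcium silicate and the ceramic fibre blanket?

T = 101 °C

Series thermal resistances, inner to outer:
  R'_aluminium = ln(0.0408/0.0378)/(2πk) = 0.07637/(2π·200) = 6.078×10^-5 m·K/W
  R'_calcium silicate = ln(0.0872/0.0408)/(2πk) = 0.7595/(2π·0.0603) = 2.005 m·K/W
  R'_ceramic fibre blanket = ln(0.138/0.0872)/(2πk) = 0.4590/(2π·0.0863) = 0.8466 m·K/W
  R'_conv,out = 1/(2πr h) = 1/(2π·0.138·10.5) = 0.1098 m·K/W
ΣR = 6.078×10^-5 + 2.005 + 0.8466 + 0.1098 = 2.961 m·K/W
Q' = ΔT/ΣR = (251 °C − 29.7 °C)/2.961 = 74.74 W/m
From the inner boundary to the calcium silicate/ceramic fibre blanket interface, ΣR_partial = 2.005 m·K/W.
T_interface = T_in − Q'·ΣR_partial = 251 °C − (74.74)(2.005) = 101 °C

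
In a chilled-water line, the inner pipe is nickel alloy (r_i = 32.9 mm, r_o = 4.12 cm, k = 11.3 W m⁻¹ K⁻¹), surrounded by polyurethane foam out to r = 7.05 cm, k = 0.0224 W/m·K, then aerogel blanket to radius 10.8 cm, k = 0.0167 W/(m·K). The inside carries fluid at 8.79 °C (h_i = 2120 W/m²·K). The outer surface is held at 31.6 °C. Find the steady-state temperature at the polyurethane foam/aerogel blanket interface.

Resistance network (inner→outer):
  R'_conv,in = 1/(2πr h) = 1/(2π·0.0329·2120) = 0.002282 m·K/W
  R'_nickel alloy = ln(0.0412/0.0329)/(2πk) = 0.2250/(2π·11.3) = 0.003169 m·K/W
  R'_polyurethane foam = ln(0.0705/0.0412)/(2πk) = 0.5372/(2π·0.0224) = 3.817 m·K/W
  R'_aerogel blanket = ln(0.108/0.0705)/(2πk) = 0.4265/(2π·0.0167) = 4.065 m·K/W
ΣR = 0.002282 + 0.003169 + 3.817 + 4.065 = 7.887 m·K/W
Q' = ΔT/ΣR = (8.79 °C − 31.6 °C)/7.887 = -2.892 W/m
From the inner boundary to the polyurethane foam/aerogel blanket interface, ΣR_partial = 3.822 m·K/W.
T_interface = T_in − Q'·ΣR_partial = 8.79 °C − (-2.892)(3.822) = 19.8 °C

T = 19.8 °C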